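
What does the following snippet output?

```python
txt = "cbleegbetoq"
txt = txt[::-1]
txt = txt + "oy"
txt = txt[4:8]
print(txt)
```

bgee

reverse → 'qotebgeelbc'
+ 'oy' → 'qotebgeelbcoy'
slice [4:8] → 'bgee'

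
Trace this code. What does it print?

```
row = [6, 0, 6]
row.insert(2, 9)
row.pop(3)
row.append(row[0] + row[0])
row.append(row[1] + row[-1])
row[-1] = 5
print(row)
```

[6, 0, 9, 12, 5]

insert 9 at 2 → [6, 0, 9, 6]
pop(3) removes 6 → [6, 0, 9]
append row[0]+row[0] = 6+6 = 12 → [6, 0, 9, 12]
append row[1]+row[-1] = 0+12 = 12 → [6, 0, 9, 12, 12]
row[-1] = 5 → [6, 0, 9, 12, 5]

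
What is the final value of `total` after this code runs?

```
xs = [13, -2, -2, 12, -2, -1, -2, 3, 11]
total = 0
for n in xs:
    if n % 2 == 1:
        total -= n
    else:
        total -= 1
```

n=13: odd, total = 0-13 = -13
n=-2: not odd, total = (-13)-1 = -14
n=-2: not odd, total = (-14)-1 = -15
n=12: not odd, total = (-15)-1 = -16
n=-2: not odd, total = (-16)-1 = -17
n=-1: odd, total = (-17)-(-1) = -16
n=-2: not odd, total = (-16)-1 = -17
n=3: odd, total = (-17)-3 = -20
n=11: odd, total = (-20)-11 = -31

-31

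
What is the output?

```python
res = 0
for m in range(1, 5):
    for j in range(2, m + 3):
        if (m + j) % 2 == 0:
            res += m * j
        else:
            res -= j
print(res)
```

m=1,j=2: odd sum, res = 0-2 = -2
m=1,j=3: even sum, res = (-2)+3 = 1
m=2,j=2: even sum, res = 1+4 = 5
m=2,j=3: odd sum, res = 5-3 = 2
m=2,j=4: even sum, res = 2+8 = 10
m=3,j=2: odd sum, res = 10-2 = 8
m=3,j=3: even sum, res = 8+9 = 17
m=3,j=4: odd sum, res = 17-4 = 13
m=3,j=5: even sum, res = 13+15 = 28
m=4,j=2: even sum, res = 28+8 = 36
m=4,j=3: odd sum, res = 36-3 = 33
m=4,j=4: even sum, res = 33+16 = 49
m=4,j=5: odd sum, res = 49-5 = 44
m=4,j=6: even sum, res = 44+24 = 68

68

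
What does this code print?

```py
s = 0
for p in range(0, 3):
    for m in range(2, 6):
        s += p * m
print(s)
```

p=0,m=2: s = 0+0 = 0
p=0,m=3: s = 0+0 = 0
p=0,m=4: s = 0+0 = 0
p=0,m=5: s = 0+0 = 0
p=1,m=2: s = 0+2 = 2
p=1,m=3: s = 2+3 = 5
p=1,m=4: s = 5+4 = 9
p=1,m=5: s = 9+5 = 14
p=2,m=2: s = 14+4 = 18
p=2,m=3: s = 18+6 = 24
p=2,m=4: s = 24+8 = 32
p=2,m=5: s = 32+10 = 42

42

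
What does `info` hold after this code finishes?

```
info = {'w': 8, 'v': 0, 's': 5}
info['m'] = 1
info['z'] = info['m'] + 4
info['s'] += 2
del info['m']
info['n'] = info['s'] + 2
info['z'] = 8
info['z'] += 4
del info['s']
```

{'w': 8, 'v': 0, 'z': 12, 'n': 9}

info['m'] = 1 → {'w': 8, 'v': 0, 's': 5, 'm': 1}
info['z'] = info['m']+4 = 5 → {'w': 8, 'v': 0, 's': 5, 'm': 1, 'z': 5}
info['s'] = 5+2 = 7 → {'w': 8, 'v': 0, 's': 7, 'm': 1, 'z': 5}
del 'm' → {'w': 8, 'v': 0, 's': 7, 'z': 5}
info['n'] = info['s']+2 = 9 → {'w': 8, 'v': 0, 's': 7, 'z': 5, 'n': 9}
info['z'] = 8 → {'w': 8, 'v': 0, 's': 7, 'z': 8, 'n': 9}
info['z'] = 8+4 = 12 → {'w': 8, 'v': 0, 's': 7, 'z': 12, 'n': 9}
del 's' → {'w': 8, 'v': 0, 'z': 12, 'n': 9}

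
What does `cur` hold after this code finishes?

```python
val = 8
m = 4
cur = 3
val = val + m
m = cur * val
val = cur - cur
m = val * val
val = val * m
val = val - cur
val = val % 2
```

val = 8+4 = 12
m = 3*12 = 36
val = 3-3 = 0
m = 0*0 = 0
val = 0*0 = 0
val = 0-3 = -3
val = (-3)%2 = 1

3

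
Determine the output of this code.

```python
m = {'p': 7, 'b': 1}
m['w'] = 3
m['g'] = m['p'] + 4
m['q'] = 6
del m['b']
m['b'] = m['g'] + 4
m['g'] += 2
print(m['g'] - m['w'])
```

m['w'] = 3 → {'p': 7, 'b': 1, 'w': 3}
m['g'] = m['p']+4 = 11 → {'p': 7, 'b': 1, 'w': 3, 'g': 11}
m['q'] = 6 → {'p': 7, 'b': 1, 'w': 3, 'g': 11, 'q': 6}
del 'b' → {'p': 7, 'w': 3, 'g': 11, 'q': 6}
m['b'] = m['g']+4 = 15 → {'p': 7, 'w': 3, 'g': 11, 'q': 6, 'b': 15}
m['g'] = 11+2 = 13 → {'p': 7, 'w': 3, 'g': 13, 'q': 6, 'b': 15}
m['g']-m['w'] = 13-3 = 10

10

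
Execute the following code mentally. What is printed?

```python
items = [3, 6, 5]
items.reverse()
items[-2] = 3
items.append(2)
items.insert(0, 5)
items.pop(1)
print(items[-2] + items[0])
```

reverse → [5, 6, 3]
items[-2] = 3 → [5, 3, 3]
append 2 → [5, 3, 3, 2]
insert 5 at 0 → [5, 5, 3, 3, 2]
pop(1) removes 5 → [5, 3, 3, 2]
items[-2]+items[0] = 3+5 = 8

8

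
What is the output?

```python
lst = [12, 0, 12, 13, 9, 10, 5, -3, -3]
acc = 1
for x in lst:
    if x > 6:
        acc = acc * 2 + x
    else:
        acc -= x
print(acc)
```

401

x=12: >6, acc = 1*2+12 = 14
x=0: not >6, acc = 14-0 = 14
x=12: >6, acc = 14*2+12 = 40
x=13: >6, acc = 40*2+13 = 93
x=9: >6, acc = 93*2+9 = 195
x=10: >6, acc = 195*2+10 = 400
x=5: not >6, acc = 400-5 = 395
x=-3: not >6, acc = 395-(-3) = 398
x=-3: not >6, acc = 398-(-3) = 401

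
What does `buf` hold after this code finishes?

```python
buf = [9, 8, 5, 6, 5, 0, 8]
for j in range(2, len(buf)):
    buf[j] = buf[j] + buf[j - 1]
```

j=2: buf[2] = 5+8 = 13 → [9, 8, 13, 6, 5, 0, 8]
j=3: buf[3] = 6+13 = 19 → [9, 8, 13, 19, 5, 0, 8]
j=4: buf[4] = 5+19 = 24 → [9, 8, 13, 19, 24, 0, 8]
j=5: buf[5] = 0+24 = 24 → [9, 8, 13, 19, 24, 24, 8]
j=6: buf[6] = 8+24 = 32 → [9, 8, 13, 19, 24, 24, 32]

[9, 8, 13, 19, 24, 24, 32]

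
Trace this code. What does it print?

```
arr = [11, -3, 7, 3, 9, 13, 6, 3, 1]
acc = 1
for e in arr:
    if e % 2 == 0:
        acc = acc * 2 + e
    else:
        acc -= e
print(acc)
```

-76

e=11: not even, acc = 1-11 = -10
e=-3: not even, acc = (-10)-(-3) = -7
e=7: not even, acc = (-7)-7 = -14
e=3: not even, acc = (-14)-3 = -17
e=9: not even, acc = (-17)-9 = -26
e=13: not even, acc = (-26)-13 = -39
e=6: even, acc = (-39)*2+6 = -72
e=3: not even, acc = (-72)-3 = -75
e=1: not even, acc = (-75)-1 = -76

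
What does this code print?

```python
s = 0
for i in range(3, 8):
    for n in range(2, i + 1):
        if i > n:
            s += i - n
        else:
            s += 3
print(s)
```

i=3,n=2: 3>2, s = 0+1 = 1
i=3,n=3: not 3>3, s = 1+3 = 4
i=4,n=2: 4>2, s = 4+2 = 6
i=4,n=3: 4>3, s = 6+1 = 7
i=4,n=4: not 4>4, s = 7+3 = 10
i=5,n=2: 5>2, s = 10+3 = 13
i=5,n=3: 5>3, s = 13+2 = 15
i=5,n=4: 5>4, s = 15+1 = 16
i=5,n=5: not 5>5, s = 16+3 = 19
i=6,n=2: 6>2, s = 19+4 = 23
i=6,n=3: 6>3, s = 23+3 = 26
i=6,n=4: 6>4, s = 26+2 = 28
i=6,n=5: 6>5, s = 28+1 = 29
i=6,n=6: not 6>6, s = 29+3 = 32
i=7,n=2: 7>2, s = 32+5 = 37
i=7,n=3: 7>3, s = 37+4 = 41
i=7,n=4: 7>4, s = 41+3 = 44
i=7,n=5: 7>5, s = 44+2 = 46
i=7,n=6: 7>6, s = 46+1 = 47
i=7,n=7: not 7>7, s = 47+3 = 50

50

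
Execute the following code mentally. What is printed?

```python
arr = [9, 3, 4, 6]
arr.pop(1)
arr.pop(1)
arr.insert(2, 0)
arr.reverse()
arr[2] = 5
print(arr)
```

[0, 6, 5]

pop(1) removes 3 → [9, 4, 6]
pop(1) removes 4 → [9, 6]
insert 0 at 2 → [9, 6, 0]
reverse → [0, 6, 9]
arr[2] = 5 → [0, 6, 5]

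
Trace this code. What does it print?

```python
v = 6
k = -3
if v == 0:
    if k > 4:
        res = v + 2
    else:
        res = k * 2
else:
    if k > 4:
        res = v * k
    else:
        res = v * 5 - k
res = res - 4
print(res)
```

v=6, k=-3
v == 0 is False; k > 4 is False
→ res = v * 5 - k = 33
res = 33-4 = 29

29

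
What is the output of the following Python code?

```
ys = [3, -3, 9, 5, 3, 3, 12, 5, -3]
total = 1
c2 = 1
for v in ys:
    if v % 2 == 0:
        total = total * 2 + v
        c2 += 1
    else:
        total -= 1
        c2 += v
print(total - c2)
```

-24

v=3: not even, total = 1-1 = 0; c2=4
v=-3: not even, total = 0-1 = -1; c2=1
v=9: not even, total = (-1)-1 = -2; c2=10
v=5: not even, total = (-2)-1 = -3; c2=15
v=3: not even, total = (-3)-1 = -4; c2=18
v=3: not even, total = (-4)-1 = -5; c2=21
v=12: even, total = (-5)*2+12 = 2; c2=22
v=5: not even, total = 2-1 = 1; c2=27
v=-3: not even, total = 1-1 = 0; c2=24
total-c2 = 0-24 = -24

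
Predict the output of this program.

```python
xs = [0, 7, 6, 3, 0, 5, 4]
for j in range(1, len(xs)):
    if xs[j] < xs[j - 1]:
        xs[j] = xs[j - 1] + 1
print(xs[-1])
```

j=1: 7>=0, unchanged → [0, 7, 6, 3, 0, 5, 4]
j=2: 6<7, xs[2] = 7+1 = 8 → [0, 7, 8, 3, 0, 5, 4]
j=3: 3<8, xs[3] = 8+1 = 9 → [0, 7, 8, 9, 0, 5, 4]
j=4: 0<9, xs[4] = 9+1 = 10 → [0, 7, 8, 9, 10, 5, 4]
j=5: 5<10, xs[5] = 10+1 = 11 → [0, 7, 8, 9, 10, 11, 4]
j=6: 4<11, xs[6] = 11+1 = 12 → [0, 7, 8, 9, 10, 11, 12]

12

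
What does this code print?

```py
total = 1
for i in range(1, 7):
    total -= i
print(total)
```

i=1: total = 1-1 = 0
i=2: total = 0-2 = -2
i=3: total = (-2)-3 = -5
i=4: total = (-5)-4 = -9
i=5: total = (-9)-5 = -14
i=6: total = (-14)-6 = -20

-20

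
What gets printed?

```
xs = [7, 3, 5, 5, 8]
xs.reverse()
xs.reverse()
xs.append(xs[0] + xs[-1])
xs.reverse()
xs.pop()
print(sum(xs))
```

reverse → [8, 5, 5, 3, 7]
reverse → [7, 3, 5, 5, 8]
append xs[0]+xs[-1] = 7+8 = 15 → [7, 3, 5, 5, 8, 15]
reverse → [15, 8, 5, 5, 3, 7]
pop() removes 7 → [15, 8, 5, 5, 3]
sum = 36

36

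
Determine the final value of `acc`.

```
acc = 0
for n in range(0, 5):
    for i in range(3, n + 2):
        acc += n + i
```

n=2,i=3: acc = 0+5 = 5
n=3,i=3: acc = 5+6 = 11
n=3,i=4: acc = 11+7 = 18
n=4,i=3: acc = 18+7 = 25
n=4,i=4: acc = 25+8 = 33
n=4,i=5: acc = 33+9 = 42

42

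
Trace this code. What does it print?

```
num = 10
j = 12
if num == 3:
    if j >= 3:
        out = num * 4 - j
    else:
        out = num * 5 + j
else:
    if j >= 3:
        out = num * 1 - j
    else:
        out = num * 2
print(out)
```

-2

num=10, j=12
num == 3 is False; j >= 3 is True
→ out = num * 1 - j = -2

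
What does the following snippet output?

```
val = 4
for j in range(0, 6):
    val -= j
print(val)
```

j=0: val = 4-0 = 4
j=1: val = 4-1 = 3
j=2: val = 3-2 = 1
j=3: val = 1-3 = -2
j=4: val = (-2)-4 = -6
j=5: val = (-6)-5 = -11

-11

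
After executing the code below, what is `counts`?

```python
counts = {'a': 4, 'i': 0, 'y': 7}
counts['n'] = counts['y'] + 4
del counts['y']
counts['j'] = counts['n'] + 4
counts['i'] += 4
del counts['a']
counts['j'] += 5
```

{'i': 4, 'n': 11, 'j': 20}

counts['n'] = counts['y']+4 = 11 → {'a': 4, 'i': 0, 'y': 7, 'n': 11}
del 'y' → {'a': 4, 'i': 0, 'n': 11}
counts['j'] = counts['n']+4 = 15 → {'a': 4, 'i': 0, 'n': 11, 'j': 15}
counts['i'] = 0+4 = 4 → {'a': 4, 'i': 4, 'n': 11, 'j': 15}
del 'a' → {'i': 4, 'n': 11, 'j': 15}
counts['j'] = 15+5 = 20 → {'i': 4, 'n': 11, 'j': 20}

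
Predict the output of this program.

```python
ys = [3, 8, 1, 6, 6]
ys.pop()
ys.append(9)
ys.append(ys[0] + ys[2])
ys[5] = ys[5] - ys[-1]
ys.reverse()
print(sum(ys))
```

pop() removes 6 → [3, 8, 1, 6]
append 9 → [3, 8, 1, 6, 9]
append ys[0]+ys[2] = 3+1 = 4 → [3, 8, 1, 6, 9, 4]
ys[5] = ys[5]-ys[-1] = 4-4 = 0 → [3, 8, 1, 6, 9, 0]
reverse → [0, 9, 6, 1, 8, 3]
sum = 27

27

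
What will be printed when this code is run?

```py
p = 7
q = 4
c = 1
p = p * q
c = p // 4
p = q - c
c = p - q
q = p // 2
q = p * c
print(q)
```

p = 7*4 = 28
c = 28//4 = 7
p = 4-7 = -3
c = (-3)-4 = -7
q = (-3)//2 = -2
q = (-3)*(-7) = 21

21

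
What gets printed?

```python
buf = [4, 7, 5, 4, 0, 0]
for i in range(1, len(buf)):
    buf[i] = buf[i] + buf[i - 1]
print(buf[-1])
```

20

i=1: buf[1] = 7+4 = 11 → [4, 11, 5, 4, 0, 0]
i=2: buf[2] = 5+11 = 16 → [4, 11, 16, 4, 0, 0]
i=3: buf[3] = 4+16 = 20 → [4, 11, 16, 20, 0, 0]
i=4: buf[4] = 0+20 = 20 → [4, 11, 16, 20, 20, 0]
i=5: buf[5] = 0+20 = 20 → [4, 11, 16, 20, 20, 20]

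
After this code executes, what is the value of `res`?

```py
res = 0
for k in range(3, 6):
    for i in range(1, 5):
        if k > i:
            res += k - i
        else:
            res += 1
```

k=3,i=1: 3>1, res = 0+2 = 2
k=3,i=2: 3>2, res = 2+1 = 3
k=3,i=3: not 3>3, res = 3+1 = 4
k=3,i=4: not 3>4, res = 4+1 = 5
k=4,i=1: 4>1, res = 5+3 = 8
k=4,i=2: 4>2, res = 8+2 = 10
k=4,i=3: 4>3, res = 10+1 = 11
k=4,i=4: not 4>4, res = 11+1 = 12
k=5,i=1: 5>1, res = 12+4 = 16
k=5,i=2: 5>2, res = 16+3 = 19
k=5,i=3: 5>3, res = 19+2 = 21
k=5,i=4: 5>4, res = 21+1 = 22

22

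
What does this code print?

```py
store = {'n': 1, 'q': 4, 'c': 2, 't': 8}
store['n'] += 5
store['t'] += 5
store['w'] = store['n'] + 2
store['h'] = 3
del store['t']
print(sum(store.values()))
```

23

store['n'] = 1+5 = 6 → {'n': 6, 'q': 4, 'c': 2, 't': 8}
store['t'] = 8+5 = 13 → {'n': 6, 'q': 4, 'c': 2, 't': 13}
store['w'] = store['n']+2 = 8 → {'n': 6, 'q': 4, 'c': 2, 't': 13, 'w': 8}
store['h'] = 3 → {'n': 6, 'q': 4, 'c': 2, 't': 13, 'w': 8, 'h': 3}
del 't' → {'n': 6, 'q': 4, 'c': 2, 'w': 8, 'h': 3}
sum of values = 23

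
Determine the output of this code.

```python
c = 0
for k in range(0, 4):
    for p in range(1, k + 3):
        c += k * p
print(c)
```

71

k=0,p=1: c = 0+0 = 0
k=0,p=2: c = 0+0 = 0
k=1,p=1: c = 0+1 = 1
k=1,p=2: c = 1+2 = 3
k=1,p=3: c = 3+3 = 6
k=2,p=1: c = 6+2 = 8
k=2,p=2: c = 8+4 = 12
k=2,p=3: c = 12+6 = 18
k=2,p=4: c = 18+8 = 26
k=3,p=1: c = 26+3 = 29
k=3,p=2: c = 29+6 = 35
k=3,p=3: c = 35+9 = 44
k=3,p=4: c = 44+12 = 56
k=3,p=5: c = 56+15 = 71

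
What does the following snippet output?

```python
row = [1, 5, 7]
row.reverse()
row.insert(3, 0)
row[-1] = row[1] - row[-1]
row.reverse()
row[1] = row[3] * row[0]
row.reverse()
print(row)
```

[7, 5, 35, 5]

reverse → [7, 5, 1]
insert 0 at 3 → [7, 5, 1, 0]
row[-1] = row[1]-row[-1] = 5-0 = 5 → [7, 5, 1, 5]
reverse → [5, 1, 5, 7]
row[1] = row[3]*row[0] = 7*5 = 35 → [5, 35, 5, 7]
reverse → [7, 5, 35, 5]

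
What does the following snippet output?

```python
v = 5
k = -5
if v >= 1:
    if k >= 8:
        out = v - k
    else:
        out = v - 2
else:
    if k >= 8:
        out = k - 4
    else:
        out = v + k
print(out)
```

3

v=5, k=-5
v >= 1 is True; k >= 8 is False
→ out = v - 2 = 3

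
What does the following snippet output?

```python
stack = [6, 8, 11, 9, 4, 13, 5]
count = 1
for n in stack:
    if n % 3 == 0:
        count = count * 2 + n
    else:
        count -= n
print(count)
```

-35

n=6: %3==0, count = 1*2+6 = 8
n=8: not %3==0, count = 8-8 = 0
n=11: not %3==0, count = 0-11 = -11
n=9: %3==0, count = (-11)*2+9 = -13
n=4: not %3==0, count = (-13)-4 = -17
n=13: not %3==0, count = (-17)-13 = -30
n=5: not %3==0, count = (-30)-5 = -35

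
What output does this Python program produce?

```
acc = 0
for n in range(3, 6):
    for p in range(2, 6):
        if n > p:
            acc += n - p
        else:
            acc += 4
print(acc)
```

34

n=3,p=2: 3>2, acc = 0+1 = 1
n=3,p=3: not 3>3, acc = 1+4 = 5
n=3,p=4: not 3>4, acc = 5+4 = 9
n=3,p=5: not 3>5, acc = 9+4 = 13
n=4,p=2: 4>2, acc = 13+2 = 15
n=4,p=3: 4>3, acc = 15+1 = 16
n=4,p=4: not 4>4, acc = 16+4 = 20
n=4,p=5: not 4>5, acc = 20+4 = 24
n=5,p=2: 5>2, acc = 24+3 = 27
n=5,p=3: 5>3, acc = 27+2 = 29
n=5,p=4: 5>4, acc = 29+1 = 30
n=5,p=5: not 5>5, acc = 30+4 = 34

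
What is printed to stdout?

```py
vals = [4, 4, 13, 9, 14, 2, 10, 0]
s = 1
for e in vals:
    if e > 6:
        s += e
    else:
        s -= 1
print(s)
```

e=4: not >6, s = 1-1 = 0
e=4: not >6, s = 0-1 = -1
e=13: >6, s = (-1)+13 = 12
e=9: >6, s = 12+9 = 21
e=14: >6, s = 21+14 = 35
e=2: not >6, s = 35-1 = 34
e=10: >6, s = 34+10 = 44
e=0: not >6, s = 44-1 = 43

43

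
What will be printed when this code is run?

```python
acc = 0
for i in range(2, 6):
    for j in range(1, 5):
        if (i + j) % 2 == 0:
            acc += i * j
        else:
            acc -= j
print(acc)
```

i=2,j=1: odd sum, acc = 0-1 = -1
i=2,j=2: even sum, acc = (-1)+4 = 3
i=2,j=3: odd sum, acc = 3-3 = 0
i=2,j=4: even sum, acc = 0+8 = 8
i=3,j=1: even sum, acc = 8+3 = 11
i=3,j=2: odd sum, acc = 11-2 = 9
i=3,j=3: even sum, acc = 9+9 = 18
i=3,j=4: odd sum, acc = 18-4 = 14
i=4,j=1: odd sum, acc = 14-1 = 13
i=4,j=2: even sum, acc = 13+8 = 21
i=4,j=3: odd sum, acc = 21-3 = 18
i=4,j=4: even sum, acc = 18+16 = 34
i=5,j=1: even sum, acc = 34+5 = 39
i=5,j=2: odd sum, acc = 39-2 = 37
i=5,j=3: even sum, acc = 37+15 = 52
i=5,j=4: odd sum, acc = 52-4 = 48

48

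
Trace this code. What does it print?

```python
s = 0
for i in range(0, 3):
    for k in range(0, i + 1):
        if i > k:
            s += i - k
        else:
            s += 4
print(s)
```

16

i=0,k=0: not 0>0, s = 0+4 = 4
i=1,k=0: 1>0, s = 4+1 = 5
i=1,k=1: not 1>1, s = 5+4 = 9
i=2,k=0: 2>0, s = 9+2 = 11
i=2,k=1: 2>1, s = 11+1 = 12
i=2,k=2: not 2>2, s = 12+4 = 16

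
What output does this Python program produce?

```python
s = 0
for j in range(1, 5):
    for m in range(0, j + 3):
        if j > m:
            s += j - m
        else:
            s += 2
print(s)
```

44

j=1,m=0: 1>0, s = 0+1 = 1
j=1,m=1: not 1>1, s = 1+2 = 3
j=1,m=2: not 1>2, s = 3+2 = 5
j=1,m=3: not 1>3, s = 5+2 = 7
j=2,m=0: 2>0, s = 7+2 = 9
j=2,m=1: 2>1, s = 9+1 = 10
j=2,m=2: not 2>2, s = 10+2 = 12
j=2,m=3: not 2>3, s = 12+2 = 14
j=2,m=4: not 2>4, s = 14+2 = 16
j=3,m=0: 3>0, s = 16+3 = 19
j=3,m=1: 3>1, s = 19+2 = 21
j=3,m=2: 3>2, s = 21+1 = 22
j=3,m=3: not 3>3, s = 22+2 = 24
j=3,m=4: not 3>4, s = 24+2 = 26
j=3,m=5: not 3>5, s = 26+2 = 28
j=4,m=0: 4>0, s = 28+4 = 32
j=4,m=1: 4>1, s = 32+3 = 35
j=4,m=2: 4>2, s = 35+2 = 37
j=4,m=3: 4>3, s = 37+1 = 38
j=4,m=4: not 4>4, s = 38+2 = 40
j=4,m=5: not 4>5, s = 40+2 = 42
j=4,m=6: not 4>6, s = 42+2 = 44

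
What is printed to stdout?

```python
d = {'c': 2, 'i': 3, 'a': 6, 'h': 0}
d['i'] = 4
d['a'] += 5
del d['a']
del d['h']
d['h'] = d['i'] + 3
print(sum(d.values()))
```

d['i'] = 4 → {'c': 2, 'i': 4, 'a': 6, 'h': 0}
d['a'] = 6+5 = 11 → {'c': 2, 'i': 4, 'a': 11, 'h': 0}
del 'a' → {'c': 2, 'i': 4, 'h': 0}
del 'h' → {'c': 2, 'i': 4}
d['h'] = d['i']+3 = 7 → {'c': 2, 'i': 4, 'h': 7}
sum of values = 13

13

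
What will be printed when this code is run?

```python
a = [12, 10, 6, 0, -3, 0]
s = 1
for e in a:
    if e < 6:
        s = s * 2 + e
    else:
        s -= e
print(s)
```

e=12: not <6, s = 1-12 = -11
e=10: not <6, s = (-11)-10 = -21
e=6: not <6, s = (-21)-6 = -27
e=0: <6, s = (-27)*2+0 = -54
e=-3: <6, s = (-54)*2+(-3) = -111
e=0: <6, s = (-111)*2+0 = -222

-222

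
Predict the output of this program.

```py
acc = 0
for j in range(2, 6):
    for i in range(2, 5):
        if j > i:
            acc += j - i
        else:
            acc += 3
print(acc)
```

j=2,i=2: not 2>2, acc = 0+3 = 3
j=2,i=3: not 2>3, acc = 3+3 = 6
j=2,i=4: not 2>4, acc = 6+3 = 9
j=3,i=2: 3>2, acc = 9+1 = 10
j=3,i=3: not 3>3, acc = 10+3 = 13
j=3,i=4: not 3>4, acc = 13+3 = 16
j=4,i=2: 4>2, acc = 16+2 = 18
j=4,i=3: 4>3, acc = 18+1 = 19
j=4,i=4: not 4>4, acc = 19+3 = 22
j=5,i=2: 5>2, acc = 22+3 = 25
j=5,i=3: 5>3, acc = 25+2 = 27
j=5,i=4: 5>4, acc = 27+1 = 28

28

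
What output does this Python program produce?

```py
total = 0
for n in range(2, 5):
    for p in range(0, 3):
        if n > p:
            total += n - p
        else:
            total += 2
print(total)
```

n=2,p=0: 2>0, total = 0+2 = 2
n=2,p=1: 2>1, total = 2+1 = 3
n=2,p=2: not 2>2, total = 3+2 = 5
n=3,p=0: 3>0, total = 5+3 = 8
n=3,p=1: 3>1, total = 8+2 = 10
n=3,p=2: 3>2, total = 10+1 = 11
n=4,p=0: 4>0, total = 11+4 = 15
n=4,p=1: 4>1, total = 15+3 = 18
n=4,p=2: 4>2, total = 18+2 = 20

20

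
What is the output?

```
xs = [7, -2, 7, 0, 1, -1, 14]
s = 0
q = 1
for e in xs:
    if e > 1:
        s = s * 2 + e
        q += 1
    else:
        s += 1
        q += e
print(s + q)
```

e=7: >1, s = 0*2+7 = 7; q=2
e=-2: not >1, s = 7+1 = 8; q=0
e=7: >1, s = 8*2+7 = 23; q=1
e=0: not >1, s = 23+1 = 24; q=1
e=1: not >1, s = 24+1 = 25; q=2
e=-1: not >1, s = 25+1 = 26; q=1
e=14: >1, s = 26*2+14 = 66; q=2
s+q = 66+2 = 68

68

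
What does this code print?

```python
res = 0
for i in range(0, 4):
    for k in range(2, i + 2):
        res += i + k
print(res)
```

30

i=1,k=2: res = 0+3 = 3
i=2,k=2: res = 3+4 = 7
i=2,k=3: res = 7+5 = 12
i=3,k=2: res = 12+5 = 17
i=3,k=3: res = 17+6 = 23
i=3,k=4: res = 23+7 = 30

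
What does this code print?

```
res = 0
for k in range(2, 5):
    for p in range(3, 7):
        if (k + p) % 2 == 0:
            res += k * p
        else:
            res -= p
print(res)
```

58

k=2,p=3: odd sum, res = 0-3 = -3
k=2,p=4: even sum, res = (-3)+8 = 5
k=2,p=5: odd sum, res = 5-5 = 0
k=2,p=6: even sum, res = 0+12 = 12
k=3,p=3: even sum, res = 12+9 = 21
k=3,p=4: odd sum, res = 21-4 = 17
k=3,p=5: even sum, res = 17+15 = 32
k=3,p=6: odd sum, res = 32-6 = 26
k=4,p=3: odd sum, res = 26-3 = 23
k=4,p=4: even sum, res = 23+16 = 39
k=4,p=5: odd sum, res = 39-5 = 34
k=4,p=6: even sum, res = 34+24 = 58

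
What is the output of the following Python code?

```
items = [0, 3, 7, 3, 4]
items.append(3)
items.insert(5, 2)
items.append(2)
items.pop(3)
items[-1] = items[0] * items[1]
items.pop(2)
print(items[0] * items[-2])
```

0

append 3 → [0, 3, 7, 3, 4, 3]
insert 2 at 5 → [0, 3, 7, 3, 4, 2, 3]
append 2 → [0, 3, 7, 3, 4, 2, 3, 2]
pop(3) removes 3 → [0, 3, 7, 4, 2, 3, 2]
items[-1] = items[0]*items[1] = 0*3 = 0 → [0, 3, 7, 4, 2, 3, 0]
pop(2) removes 7 → [0, 3, 4, 2, 3, 0]
items[0]*items[-2] = 0*3 = 0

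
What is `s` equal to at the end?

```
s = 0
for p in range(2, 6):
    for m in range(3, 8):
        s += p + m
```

p=2,m=3: s = 0+5 = 5
p=2,m=4: s = 5+6 = 11
p=2,m=5: s = 11+7 = 18
p=2,m=6: s = 18+8 = 26
p=2,m=7: s = 26+9 = 35
p=3,m=3: s = 35+6 = 41
p=3,m=4: s = 41+7 = 48
p=3,m=5: s = 48+8 = 56
p=3,m=6: s = 56+9 = 65
p=3,m=7: s = 65+10 = 75
p=4,m=3: s = 75+7 = 82
p=4,m=4: s = 82+8 = 90
p=4,m=5: s = 90+9 = 99
p=4,m=6: s = 99+10 = 109
p=4,m=7: s = 109+11 = 120
p=5,m=3: s = 120+8 = 128
p=5,m=4: s = 128+9 = 137
p=5,m=5: s = 137+10 = 147
p=5,m=6: s = 147+11 = 158
p=5,m=7: s = 158+12 = 170

170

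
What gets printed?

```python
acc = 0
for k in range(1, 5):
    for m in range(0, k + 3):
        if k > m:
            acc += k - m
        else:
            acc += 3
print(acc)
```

56

k=1,m=0: 1>0, acc = 0+1 = 1
k=1,m=1: not 1>1, acc = 1+3 = 4
k=1,m=2: not 1>2, acc = 4+3 = 7
k=1,m=3: not 1>3, acc = 7+3 = 10
k=2,m=0: 2>0, acc = 10+2 = 12
k=2,m=1: 2>1, acc = 12+1 = 13
k=2,m=2: not 2>2, acc = 13+3 = 16
k=2,m=3: not 2>3, acc = 16+3 = 19
k=2,m=4: not 2>4, acc = 19+3 = 22
k=3,m=0: 3>0, acc = 22+3 = 25
k=3,m=1: 3>1, acc = 25+2 = 27
k=3,m=2: 3>2, acc = 27+1 = 28
k=3,m=3: not 3>3, acc = 28+3 = 31
k=3,m=4: not 3>4, acc = 31+3 = 34
k=3,m=5: not 3>5, acc = 34+3 = 37
k=4,m=0: 4>0, acc = 37+4 = 41
k=4,m=1: 4>1, acc = 41+3 = 44
k=4,m=2: 4>2, acc = 44+2 = 46
k=4,m=3: 4>3, acc = 46+1 = 47
k=4,m=4: not 4>4, acc = 47+3 = 50
k=4,m=5: not 4>5, acc = 50+3 = 53
k=4,m=6: not 4>6, acc = 53+3 = 56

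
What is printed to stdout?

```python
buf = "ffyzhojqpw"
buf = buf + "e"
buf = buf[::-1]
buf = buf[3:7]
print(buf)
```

qjoh

+ 'e' → 'ffyzhojqpwe'
reverse → 'ewpqjohzyff'
slice [3:7] → 'qjoh'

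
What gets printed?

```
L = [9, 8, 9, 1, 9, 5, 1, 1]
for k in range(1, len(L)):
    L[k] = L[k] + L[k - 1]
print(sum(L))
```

241

k=1: L[1] = 8+9 = 17 → [9, 17, 9, 1, 9, 5, 1, 1]
k=2: L[2] = 9+17 = 26 → [9, 17, 26, 1, 9, 5, 1, 1]
k=3: L[3] = 1+26 = 27 → [9, 17, 26, 27, 9, 5, 1, 1]
k=4: L[4] = 9+27 = 36 → [9, 17, 26, 27, 36, 5, 1, 1]
k=5: L[5] = 5+36 = 41 → [9, 17, 26, 27, 36, 41, 1, 1]
k=6: L[6] = 1+41 = 42 → [9, 17, 26, 27, 36, 41, 42, 1]
k=7: L[7] = 1+42 = 43 → [9, 17, 26, 27, 36, 41, 42, 43]
sum = 241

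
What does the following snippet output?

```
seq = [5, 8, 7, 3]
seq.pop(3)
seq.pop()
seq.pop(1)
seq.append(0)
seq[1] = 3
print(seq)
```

[5, 3]

pop(3) removes 3 → [5, 8, 7]
pop() removes 7 → [5, 8]
pop(1) removes 8 → [5]
append 0 → [5, 0]
seq[1] = 3 → [5, 3]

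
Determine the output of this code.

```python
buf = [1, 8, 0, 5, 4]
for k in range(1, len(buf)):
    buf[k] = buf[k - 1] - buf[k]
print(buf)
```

k=1: buf[1] = 1-8 = -7 → [1, -7, 0, 5, 4]
k=2: buf[2] = (-7)-0 = -7 → [1, -7, -7, 5, 4]
k=3: buf[3] = (-7)-5 = -12 → [1, -7, -7, -12, 4]
k=4: buf[4] = (-12)-4 = -16 → [1, -7, -7, -12, -16]

[1, -7, -7, -12, -16]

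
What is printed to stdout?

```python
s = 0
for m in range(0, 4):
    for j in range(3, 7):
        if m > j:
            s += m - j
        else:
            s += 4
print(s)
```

m=0,j=3: not 0>3, s = 0+4 = 4
m=0,j=4: not 0>4, s = 4+4 = 8
m=0,j=5: not 0>5, s = 8+4 = 12
m=0,j=6: not 0>6, s = 12+4 = 16
m=1,j=3: not 1>3, s = 16+4 = 20
m=1,j=4: not 1>4, s = 20+4 = 24
m=1,j=5: not 1>5, s = 24+4 = 28
m=1,j=6: not 1>6, s = 28+4 = 32
m=2,j=3: not 2>3, s = 32+4 = 36
m=2,j=4: not 2>4, s = 36+4 = 40
m=2,j=5: not 2>5, s = 40+4 = 44
m=2,j=6: not 2>6, s = 44+4 = 48
m=3,j=3: not 3>3, s = 48+4 = 52
m=3,j=4: not 3>4, s = 52+4 = 56
m=3,j=5: not 3>5, s = 56+4 = 60
m=3,j=6: not 3>6, s = 60+4 = 64

64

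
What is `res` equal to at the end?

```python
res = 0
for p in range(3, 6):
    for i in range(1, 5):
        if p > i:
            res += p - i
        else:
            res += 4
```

p=3,i=1: 3>1, res = 0+2 = 2
p=3,i=2: 3>2, res = 2+1 = 3
p=3,i=3: not 3>3, res = 3+4 = 7
p=3,i=4: not 3>4, res = 7+4 = 11
p=4,i=1: 4>1, res = 11+3 = 14
p=4,i=2: 4>2, res = 14+2 = 16
p=4,i=3: 4>3, res = 16+1 = 17
p=4,i=4: not 4>4, res = 17+4 = 21
p=5,i=1: 5>1, res = 21+4 = 25
p=5,i=2: 5>2, res = 25+3 = 28
p=5,i=3: 5>3, res = 28+2 = 30
p=5,i=4: 5>4, res = 30+1 = 31

31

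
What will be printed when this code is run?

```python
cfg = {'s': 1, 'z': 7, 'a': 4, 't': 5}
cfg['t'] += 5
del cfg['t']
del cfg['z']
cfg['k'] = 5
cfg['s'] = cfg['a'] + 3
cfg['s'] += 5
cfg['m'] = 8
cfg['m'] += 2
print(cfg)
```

cfg['t'] = 5+5 = 10 → {'s': 1, 'z': 7, 'a': 4, 't': 10}
del 't' → {'s': 1, 'z': 7, 'a': 4}
del 'z' → {'s': 1, 'a': 4}
cfg['k'] = 5 → {'s': 1, 'a': 4, 'k': 5}
cfg['s'] = cfg['a']+3 = 7 → {'s': 7, 'a': 4, 'k': 5}
cfg['s'] = 7+5 = 12 → {'s': 12, 'a': 4, 'k': 5}
cfg['m'] = 8 → {'s': 12, 'a': 4, 'k': 5, 'm': 8}
cfg['m'] = 8+2 = 10 → {'s': 12, 'a': 4, 'k': 5, 'm': 10}

{'s': 12, 'a': 4, 'k': 5, 'm': 10}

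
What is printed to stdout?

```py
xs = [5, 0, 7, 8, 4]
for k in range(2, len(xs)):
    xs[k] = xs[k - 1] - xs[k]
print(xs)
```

k=2: xs[2] = 0-7 = -7 → [5, 0, -7, 8, 4]
k=3: xs[3] = (-7)-8 = -15 → [5, 0, -7, -15, 4]
k=4: xs[4] = (-15)-4 = -19 → [5, 0, -7, -15, -19]

[5, 0, -7, -15, -19]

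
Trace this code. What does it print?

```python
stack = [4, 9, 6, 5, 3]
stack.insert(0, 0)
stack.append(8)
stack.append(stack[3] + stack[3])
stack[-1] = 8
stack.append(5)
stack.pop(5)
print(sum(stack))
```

insert 0 at 0 → [0, 4, 9, 6, 5, 3]
append 8 → [0, 4, 9, 6, 5, 3, 8]
append stack[3]+stack[3] = 6+6 = 12 → [0, 4, 9, 6, 5, 3, 8, 12]
stack[-1] = 8 → [0, 4, 9, 6, 5, 3, 8, 8]
append 5 → [0, 4, 9, 6, 5, 3, 8, 8, 5]
pop(5) removes 3 → [0, 4, 9, 6, 5, 8, 8, 5]
sum = 45

45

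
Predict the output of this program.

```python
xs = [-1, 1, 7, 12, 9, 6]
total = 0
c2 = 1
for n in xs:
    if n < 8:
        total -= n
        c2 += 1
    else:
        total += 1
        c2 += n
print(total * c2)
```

n=-1: <8, total = 0-(-1) = 1; c2=2
n=1: <8, total = 1-1 = 0; c2=3
n=7: <8, total = 0-7 = -7; c2=4
n=12: not <8, total = (-7)+1 = -6; c2=16
n=9: not <8, total = (-6)+1 = -5; c2=25
n=6: <8, total = (-5)-6 = -11; c2=26
total*c2 = (-11)*26 = -286

-286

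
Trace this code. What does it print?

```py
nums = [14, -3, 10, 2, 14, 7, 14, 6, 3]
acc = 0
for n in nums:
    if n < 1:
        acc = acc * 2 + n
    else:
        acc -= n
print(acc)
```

-87

n=14: not <1, acc = 0-14 = -14
n=-3: <1, acc = (-14)*2+(-3) = -31
n=10: not <1, acc = (-31)-10 = -41
n=2: not <1, acc = (-41)-2 = -43
n=14: not <1, acc = (-43)-14 = -57
n=7: not <1, acc = (-57)-7 = -64
n=14: not <1, acc = (-64)-14 = -78
n=6: not <1, acc = (-78)-6 = -84
n=3: not <1, acc = (-84)-3 = -87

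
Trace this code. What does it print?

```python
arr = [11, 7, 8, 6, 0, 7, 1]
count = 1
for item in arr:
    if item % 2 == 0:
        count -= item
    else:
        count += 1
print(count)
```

-9

item=11: not even, count = 1+1 = 2
item=7: not even, count = 2+1 = 3
item=8: even, count = 3-8 = -5
item=6: even, count = (-5)-6 = -11
item=0: even, count = (-11)-0 = -11
item=7: not even, count = (-11)+1 = -10
item=1: not even, count = (-10)+1 = -9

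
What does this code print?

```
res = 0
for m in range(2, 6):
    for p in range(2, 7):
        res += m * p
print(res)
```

280

m=2,p=2: res = 0+4 = 4
m=2,p=3: res = 4+6 = 10
m=2,p=4: res = 10+8 = 18
m=2,p=5: res = 18+10 = 28
m=2,p=6: res = 28+12 = 40
m=3,p=2: res = 40+6 = 46
m=3,p=3: res = 46+9 = 55
m=3,p=4: res = 55+12 = 67
m=3,p=5: res = 67+15 = 82
m=3,p=6: res = 82+18 = 100
m=4,p=2: res = 100+8 = 108
m=4,p=3: res = 108+12 = 120
m=4,p=4: res = 120+16 = 136
m=4,p=5: res = 136+20 = 156
m=4,p=6: res = 156+24 = 180
m=5,p=2: res = 180+10 = 190
m=5,p=3: res = 190+15 = 205
m=5,p=4: res = 205+20 = 225
m=5,p=5: res = 225+25 = 250
m=5,p=6: res = 250+30 = 280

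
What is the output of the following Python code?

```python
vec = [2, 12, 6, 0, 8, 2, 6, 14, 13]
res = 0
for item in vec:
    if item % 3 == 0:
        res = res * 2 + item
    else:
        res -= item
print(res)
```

item=2: not %3==0, res = 0-2 = -2
item=12: %3==0, res = (-2)*2+12 = 8
item=6: %3==0, res = 8*2+6 = 22
item=0: %3==0, res = 22*2+0 = 44
item=8: not %3==0, res = 44-8 = 36
item=2: not %3==0, res = 36-2 = 34
item=6: %3==0, res = 34*2+6 = 74
item=14: not %3==0, res = 74-14 = 60
item=13: not %3==0, res = 60-13 = 47

47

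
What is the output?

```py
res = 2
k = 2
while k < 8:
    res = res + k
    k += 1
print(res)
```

k=2: res = 2+2 = 4
k=3: res = 4+3 = 7
k=4: res = 7+4 = 11
k=5: res = 11+5 = 16
k=6: res = 16+6 = 22
k=7: res = 22+7 = 29

29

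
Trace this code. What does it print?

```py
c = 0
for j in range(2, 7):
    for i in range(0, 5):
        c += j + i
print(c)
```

150

j=2,i=0: c = 0+2 = 2
j=2,i=1: c = 2+3 = 5
j=2,i=2: c = 5+4 = 9
j=2,i=3: c = 9+5 = 14
j=2,i=4: c = 14+6 = 20
j=3,i=0: c = 20+3 = 23
j=3,i=1: c = 23+4 = 27
j=3,i=2: c = 27+5 = 32
j=3,i=3: c = 32+6 = 38
j=3,i=4: c = 38+7 = 45
j=4,i=0: c = 45+4 = 49
j=4,i=1: c = 49+5 = 54
j=4,i=2: c = 54+6 = 60
j=4,i=3: c = 60+7 = 67
j=4,i=4: c = 67+8 = 75
j=5,i=0: c = 75+5 = 80
j=5,i=1: c = 80+6 = 86
j=5,i=2: c = 86+7 = 93
j=5,i=3: c = 93+8 = 101
j=5,i=4: c = 101+9 = 110
j=6,i=0: c = 110+6 = 116
j=6,i=1: c = 116+7 = 123
j=6,i=2: c = 123+8 = 131
j=6,i=3: c = 131+9 = 140
j=6,i=4: c = 140+10 = 150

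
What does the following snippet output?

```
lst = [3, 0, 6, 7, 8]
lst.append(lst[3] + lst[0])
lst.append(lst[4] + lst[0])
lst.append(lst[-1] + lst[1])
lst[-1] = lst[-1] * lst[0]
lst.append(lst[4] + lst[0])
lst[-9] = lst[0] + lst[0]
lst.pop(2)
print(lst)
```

[6, 0, 7, 8, 10, 11, 33, 11]

append lst[3]+lst[0] = 7+3 = 10 → [3, 0, 6, 7, 8, 10]
append lst[4]+lst[0] = 8+3 = 11 → [3, 0, 6, 7, 8, 10, 11]
append lst[-1]+lst[1] = 11+0 = 11 → [3, 0, 6, 7, 8, 10, 11, 11]
lst[-1] = lst[-1]*lst[0] = 11*3 = 33 → [3, 0, 6, 7, 8, 10, 11, 33]
append lst[4]+lst[0] = 8+3 = 11 → [3, 0, 6, 7, 8, 10, 11, 33, 11]
lst[-9] = lst[0]+lst[0] = 3+3 = 6 → [6, 0, 6, 7, 8, 10, 11, 33, 11]
pop(2) removes 6 → [6, 0, 7, 8, 10, 11, 33, 11]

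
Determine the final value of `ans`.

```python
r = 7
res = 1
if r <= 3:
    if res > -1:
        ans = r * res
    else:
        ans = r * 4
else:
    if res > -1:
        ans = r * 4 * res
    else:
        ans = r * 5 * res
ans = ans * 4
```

r=7, res=1
r <= 3 is False; res > -1 is True
→ ans = r * 4 * res = 28
ans = 28*4 = 112

112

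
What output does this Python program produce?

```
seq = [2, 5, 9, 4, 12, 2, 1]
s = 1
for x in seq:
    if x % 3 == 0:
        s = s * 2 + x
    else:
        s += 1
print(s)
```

46

x=2: not %3==0, s = 1+1 = 2
x=5: not %3==0, s = 2+1 = 3
x=9: %3==0, s = 3*2+9 = 15
x=4: not %3==0, s = 15+1 = 16
x=12: %3==0, s = 16*2+12 = 44
x=2: not %3==0, s = 44+1 = 45
x=1: not %3==0, s = 45+1 = 46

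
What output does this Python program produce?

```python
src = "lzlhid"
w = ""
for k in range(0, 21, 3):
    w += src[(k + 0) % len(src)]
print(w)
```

lhlhlhl

k=0: add src[0]='l' → 'l'
k=3: add src[3]='h' → 'lh'
k=6: add src[0]='l' → 'lhl'
k=9: add src[3]='h' → 'lhlh'
k=12: add src[0]='l' → 'lhlhl'
k=15: add src[3]='h' → 'lhlhlh'
k=18: add src[0]='l' → 'lhlhlhl'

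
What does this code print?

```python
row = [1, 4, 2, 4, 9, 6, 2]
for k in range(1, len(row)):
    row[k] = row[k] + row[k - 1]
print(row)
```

[1, 5, 7, 11, 20, 26, 28]

k=1: row[1] = 4+1 = 5 → [1, 5, 2, 4, 9, 6, 2]
k=2: row[2] = 2+5 = 7 → [1, 5, 7, 4, 9, 6, 2]
k=3: row[3] = 4+7 = 11 → [1, 5, 7, 11, 9, 6, 2]
k=4: row[4] = 9+11 = 20 → [1, 5, 7, 11, 20, 6, 2]
k=5: row[5] = 6+20 = 26 → [1, 5, 7, 11, 20, 26, 2]
k=6: row[6] = 2+26 = 28 → [1, 5, 7, 11, 20, 26, 28]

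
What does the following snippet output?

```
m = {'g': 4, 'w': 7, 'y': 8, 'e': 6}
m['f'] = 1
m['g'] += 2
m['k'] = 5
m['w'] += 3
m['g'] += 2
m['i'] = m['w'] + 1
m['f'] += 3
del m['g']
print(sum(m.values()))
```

44

m['f'] = 1 → {'g': 4, 'w': 7, 'y': 8, 'e': 6, 'f': 1}
m['g'] = 4+2 = 6 → {'g': 6, 'w': 7, 'y': 8, 'e': 6, 'f': 1}
m['k'] = 5 → {'g': 6, 'w': 7, 'y': 8, 'e': 6, 'f': 1, 'k': 5}
m['w'] = 7+3 = 10 → {'g': 6, 'w': 10, 'y': 8, 'e': 6, 'f': 1, 'k': 5}
m['g'] = 6+2 = 8 → {'g': 8, 'w': 10, 'y': 8, 'e': 6, 'f': 1, 'k': 5}
m['i'] = m['w']+1 = 11 → {'g': 8, 'w': 10, 'y': 8, 'e': 6, 'f': 1, 'k': 5, 'i': 11}
m['f'] = 1+3 = 4 → {'g': 8, 'w': 10, 'y': 8, 'e': 6, 'f': 4, 'k': 5, 'i': 11}
del 'g' → {'w': 10, 'y': 8, 'e': 6, 'f': 4, 'k': 5, 'i': 11}
sum of values = 44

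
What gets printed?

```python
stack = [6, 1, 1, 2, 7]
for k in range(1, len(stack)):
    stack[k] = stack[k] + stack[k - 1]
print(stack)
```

[6, 7, 8, 10, 17]

k=1: stack[1] = 1+6 = 7 → [6, 7, 1, 2, 7]
k=2: stack[2] = 1+7 = 8 → [6, 7, 8, 2, 7]
k=3: stack[3] = 2+8 = 10 → [6, 7, 8, 10, 7]
k=4: stack[4] = 7+10 = 17 → [6, 7, 8, 10, 17]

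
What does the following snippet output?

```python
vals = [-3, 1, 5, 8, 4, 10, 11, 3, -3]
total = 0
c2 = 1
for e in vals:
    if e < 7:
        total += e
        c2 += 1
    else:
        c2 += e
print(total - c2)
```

-29

e=-3: <7, total = 0+(-3) = -3; c2=2
e=1: <7, total = (-3)+1 = -2; c2=3
e=5: <7, total = (-2)+5 = 3; c2=4
e=8: not <7; c2=12
e=4: <7, total = 3+4 = 7; c2=13
e=10: not <7; c2=23
e=11: not <7; c2=34
e=3: <7, total = 7+3 = 10; c2=35
e=-3: <7, total = 10+(-3) = 7; c2=36
total-c2 = 7-36 = -29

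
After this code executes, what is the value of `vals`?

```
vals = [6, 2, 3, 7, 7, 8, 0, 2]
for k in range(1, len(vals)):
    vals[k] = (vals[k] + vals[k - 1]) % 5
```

k=1: vals[1] = (2+6)%5 = 3 → [6, 3, 3, 7, 7, 8, 0, 2]
k=2: vals[2] = (3+3)%5 = 1 → [6, 3, 1, 7, 7, 8, 0, 2]
k=3: vals[3] = (7+1)%5 = 3 → [6, 3, 1, 3, 7, 8, 0, 2]
k=4: vals[4] = (7+3)%5 = 0 → [6, 3, 1, 3, 0, 8, 0, 2]
k=5: vals[5] = (8+0)%5 = 3 → [6, 3, 1, 3, 0, 3, 0, 2]
k=6: vals[6] = (0+3)%5 = 3 → [6, 3, 1, 3, 0, 3, 3, 2]
k=7: vals[7] = (2+3)%5 = 0 → [6, 3, 1, 3, 0, 3, 3, 0]

[6, 3, 1, 3, 0, 3, 3, 0]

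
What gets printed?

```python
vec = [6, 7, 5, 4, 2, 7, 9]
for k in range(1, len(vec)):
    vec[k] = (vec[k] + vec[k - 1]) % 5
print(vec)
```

[6, 3, 3, 2, 4, 1, 0]

k=1: vec[1] = (7+6)%5 = 3 → [6, 3, 5, 4, 2, 7, 9]
k=2: vec[2] = (5+3)%5 = 3 → [6, 3, 3, 4, 2, 7, 9]
k=3: vec[3] = (4+3)%5 = 2 → [6, 3, 3, 2, 2, 7, 9]
k=4: vec[4] = (2+2)%5 = 4 → [6, 3, 3, 2, 4, 7, 9]
k=5: vec[5] = (7+4)%5 = 1 → [6, 3, 3, 2, 4, 1, 9]
k=6: vec[6] = (9+1)%5 = 0 → [6, 3, 3, 2, 4, 1, 0]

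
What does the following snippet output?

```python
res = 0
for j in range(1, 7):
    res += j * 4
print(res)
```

j=1: res = 0+1*4 = 4
j=2: res = 4+2*4 = 12
j=3: res = 12+3*4 = 24
j=4: res = 24+4*4 = 40
j=5: res = 40+5*4 = 60
j=6: res = 60+6*4 = 84

84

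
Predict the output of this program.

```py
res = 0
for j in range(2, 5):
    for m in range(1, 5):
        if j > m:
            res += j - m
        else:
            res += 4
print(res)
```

34

j=2,m=1: 2>1, res = 0+1 = 1
j=2,m=2: not 2>2, res = 1+4 = 5
j=2,m=3: not 2>3, res = 5+4 = 9
j=2,m=4: not 2>4, res = 9+4 = 13
j=3,m=1: 3>1, res = 13+2 = 15
j=3,m=2: 3>2, res = 15+1 = 16
j=3,m=3: not 3>3, res = 16+4 = 20
j=3,m=4: not 3>4, res = 20+4 = 24
j=4,m=1: 4>1, res = 24+3 = 27
j=4,m=2: 4>2, res = 27+2 = 29
j=4,m=3: 4>3, res = 29+1 = 30
j=4,m=4: not 4>4, res = 30+4 = 34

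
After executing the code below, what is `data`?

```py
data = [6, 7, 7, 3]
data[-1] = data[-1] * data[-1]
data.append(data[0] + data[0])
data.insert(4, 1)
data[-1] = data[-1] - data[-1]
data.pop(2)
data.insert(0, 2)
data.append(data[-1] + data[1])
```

[2, 6, 7, 9, 1, 0, 6]

data[-1] = data[-1]*data[-1] = 3*3 = 9 → [6, 7, 7, 9]
append data[0]+data[0] = 6+6 = 12 → [6, 7, 7, 9, 12]
insert 1 at 4 → [6, 7, 7, 9, 1, 12]
data[-1] = data[-1]-data[-1] = 12-12 = 0 → [6, 7, 7, 9, 1, 0]
pop(2) removes 7 → [6, 7, 9, 1, 0]
insert 2 at 0 → [2, 6, 7, 9, 1, 0]
append data[-1]+data[1] = 0+6 = 6 → [2, 6, 7, 9, 1, 0, 6]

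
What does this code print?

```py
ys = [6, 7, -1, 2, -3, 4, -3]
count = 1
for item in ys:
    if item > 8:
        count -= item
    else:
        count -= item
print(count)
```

item=6: not >8, count = 1-6 = -5
item=7: not >8, count = (-5)-7 = -12
item=-1: not >8, count = (-12)-(-1) = -11
item=2: not >8, count = (-11)-2 = -13
item=-3: not >8, count = (-13)-(-3) = -10
item=4: not >8, count = (-10)-4 = -14
item=-3: not >8, count = (-14)-(-3) = -11

-11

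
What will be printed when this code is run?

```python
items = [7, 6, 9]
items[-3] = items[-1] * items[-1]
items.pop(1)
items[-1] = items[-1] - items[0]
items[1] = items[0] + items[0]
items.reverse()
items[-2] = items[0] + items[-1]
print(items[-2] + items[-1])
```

324

items[-3] = items[-1]*items[-1] = 9*9 = 81 → [81, 6, 9]
pop(1) removes 6 → [81, 9]
items[-1] = items[-1]-items[0] = 9-81 = -72 → [81, -72]
items[1] = items[0]+items[0] = 81+81 = 162 → [81, 162]
reverse → [162, 81]
items[-2] = items[0]+items[-1] = 162+81 = 243 → [243, 81]
items[-2]+items[-1] = 243+81 = 324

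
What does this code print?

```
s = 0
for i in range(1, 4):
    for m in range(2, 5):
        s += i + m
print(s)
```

i=1,m=2: s = 0+3 = 3
i=1,m=3: s = 3+4 = 7
i=1,m=4: s = 7+5 = 12
i=2,m=2: s = 12+4 = 16
i=2,m=3: s = 16+5 = 21
i=2,m=4: s = 21+6 = 27
i=3,m=2: s = 27+5 = 32
i=3,m=3: s = 32+6 = 38
i=3,m=4: s = 38+7 = 45

45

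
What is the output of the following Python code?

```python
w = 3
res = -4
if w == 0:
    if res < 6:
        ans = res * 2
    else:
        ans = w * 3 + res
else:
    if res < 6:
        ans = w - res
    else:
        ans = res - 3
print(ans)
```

7

w=3, res=-4
w == 0 is False; res < 6 is True
→ ans = w - res = 7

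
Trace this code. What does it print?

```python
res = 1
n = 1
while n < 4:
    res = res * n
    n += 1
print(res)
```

n=1: res = 1*1 = 1
n=2: res = 1*2 = 2
n=3: res = 2*3 = 6

6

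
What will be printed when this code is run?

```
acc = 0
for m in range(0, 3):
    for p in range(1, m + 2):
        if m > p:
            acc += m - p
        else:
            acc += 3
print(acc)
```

16

m=0,p=1: not 0>1, acc = 0+3 = 3
m=1,p=1: not 1>1, acc = 3+3 = 6
m=1,p=2: not 1>2, acc = 6+3 = 9
m=2,p=1: 2>1, acc = 9+1 = 10
m=2,p=2: not 2>2, acc = 10+3 = 13
m=2,p=3: not 2>3, acc = 13+3 = 16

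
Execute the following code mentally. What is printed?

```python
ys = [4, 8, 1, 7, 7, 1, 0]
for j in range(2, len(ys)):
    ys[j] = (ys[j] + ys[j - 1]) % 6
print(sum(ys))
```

j=2: ys[2] = (1+8)%6 = 3 → [4, 8, 3, 7, 7, 1, 0]
j=3: ys[3] = (7+3)%6 = 4 → [4, 8, 3, 4, 7, 1, 0]
j=4: ys[4] = (7+4)%6 = 5 → [4, 8, 3, 4, 5, 1, 0]
j=5: ys[5] = (1+5)%6 = 0 → [4, 8, 3, 4, 5, 0, 0]
j=6: ys[6] = (0+0)%6 = 0 → [4, 8, 3, 4, 5, 0, 0]
sum = 24

24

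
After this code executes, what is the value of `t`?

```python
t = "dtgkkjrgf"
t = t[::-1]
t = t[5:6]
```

reverse → 'fgrjkkgtd'
slice [5:6] → 'k'

'k'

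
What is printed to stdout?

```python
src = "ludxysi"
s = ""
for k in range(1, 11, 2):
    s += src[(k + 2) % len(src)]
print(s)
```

k=1: add src[3]='x' → 'x'
k=3: add src[5]='s' → 'xs'
k=5: add src[0]='l' → 'xsl'
k=7: add src[2]='d' → 'xsld'
k=9: add src[4]='y' → 'xsldy'

xsldy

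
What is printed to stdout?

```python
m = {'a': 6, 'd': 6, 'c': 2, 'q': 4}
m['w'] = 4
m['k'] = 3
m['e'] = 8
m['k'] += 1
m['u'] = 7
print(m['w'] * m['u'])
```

28

m['w'] = 4 → {'a': 6, 'd': 6, 'c': 2, 'q': 4, 'w': 4}
m['k'] = 3 → {'a': 6, 'd': 6, 'c': 2, 'q': 4, 'w': 4, 'k': 3}
m['e'] = 8 → {'a': 6, 'd': 6, 'c': 2, 'q': 4, 'w': 4, 'k': 3, 'e': 8}
m['k'] = 3+1 = 4 → {'a': 6, 'd': 6, 'c': 2, 'q': 4, 'w': 4, 'k': 4, 'e': 8}
m['u'] = 7 → {'a': 6, 'd': 6, 'c': 2, 'q': 4, 'w': 4, 'k': 4, 'e': 8, 'u': 7}
m['w']*m['u'] = 4*7 = 28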